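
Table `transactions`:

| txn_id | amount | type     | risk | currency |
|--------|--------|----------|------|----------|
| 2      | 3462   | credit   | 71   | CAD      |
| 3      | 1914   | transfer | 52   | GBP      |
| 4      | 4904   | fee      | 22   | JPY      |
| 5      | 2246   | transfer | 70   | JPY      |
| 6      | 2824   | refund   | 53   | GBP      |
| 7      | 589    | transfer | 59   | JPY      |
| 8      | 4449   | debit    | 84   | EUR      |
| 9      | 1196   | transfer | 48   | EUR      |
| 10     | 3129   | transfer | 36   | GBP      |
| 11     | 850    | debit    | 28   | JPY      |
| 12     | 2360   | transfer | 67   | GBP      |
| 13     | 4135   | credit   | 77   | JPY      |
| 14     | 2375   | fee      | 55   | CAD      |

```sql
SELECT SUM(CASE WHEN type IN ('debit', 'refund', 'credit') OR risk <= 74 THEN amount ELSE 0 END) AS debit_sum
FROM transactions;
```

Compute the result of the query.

txn_id=2: ✓ → 3462
txn_id=3: ✓ → 1914
txn_id=4: ✓ → 4904
txn_id=5: ✓ → 2246
txn_id=6: ✓ → 2824
txn_id=7: ✓ → 589
txn_id=8: ✓ → 4449
txn_id=9: ✓ → 1196
txn_id=10: ✓ → 3129
txn_id=11: ✓ → 850
txn_id=12: ✓ → 2360
txn_id=13: ✓ → 4135
txn_id=14: ✓ → 2375
debit_sum = 3462 + 1914 + 4904 + 2246 + 2824 + 589 + 4449 + 1196 + 3129 + 850 + 2360 + 4135 + 2375 = 34433

34433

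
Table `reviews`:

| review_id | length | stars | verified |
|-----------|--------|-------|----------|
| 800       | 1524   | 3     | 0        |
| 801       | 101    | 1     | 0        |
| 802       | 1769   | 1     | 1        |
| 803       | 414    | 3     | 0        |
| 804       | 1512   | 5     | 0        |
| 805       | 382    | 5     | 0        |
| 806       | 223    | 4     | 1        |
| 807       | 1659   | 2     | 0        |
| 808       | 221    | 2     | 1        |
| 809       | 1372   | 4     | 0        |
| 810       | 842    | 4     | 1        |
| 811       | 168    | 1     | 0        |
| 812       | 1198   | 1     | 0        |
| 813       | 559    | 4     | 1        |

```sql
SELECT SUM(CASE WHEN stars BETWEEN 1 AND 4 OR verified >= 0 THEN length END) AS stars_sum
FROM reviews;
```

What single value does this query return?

review_id=800: ✓ → 1524
review_id=801: ✓ → 101
review_id=802: ✓ → 1769
review_id=803: ✓ → 414
review_id=804: ✓ → 1512
review_id=805: ✓ → 382
review_id=806: ✓ → 223
review_id=807: ✓ → 1659
review_id=808: ✓ → 221
review_id=809: ✓ → 1372
review_id=810: ✓ → 842
review_id=811: ✓ → 168
review_id=812: ✓ → 1198
review_id=813: ✓ → 559
stars_sum = 1524 + 101 + 1769 + 414 + 1512 + 382 + 223 + 1659 + 221 + 1372 + 842 + 168 + 1198 + 559 = 11944

11944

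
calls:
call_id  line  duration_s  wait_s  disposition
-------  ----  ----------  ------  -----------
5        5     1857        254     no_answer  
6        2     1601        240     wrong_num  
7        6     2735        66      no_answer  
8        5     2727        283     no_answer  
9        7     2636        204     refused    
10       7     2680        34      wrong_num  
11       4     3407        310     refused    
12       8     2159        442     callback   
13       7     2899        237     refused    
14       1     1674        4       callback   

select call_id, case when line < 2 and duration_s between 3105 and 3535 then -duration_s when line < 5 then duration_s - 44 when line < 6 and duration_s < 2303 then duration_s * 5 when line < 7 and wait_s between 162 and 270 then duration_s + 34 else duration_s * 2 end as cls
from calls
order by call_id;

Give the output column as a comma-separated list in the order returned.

call_id=5: line < 6 and duration_s < 2303 → 9285
call_id=6: line < 5 → 1557
call_id=7: ELSE → 5470
call_id=8: ELSE → 5454
call_id=9: ELSE → 5272
call_id=10: ELSE → 5360
call_id=11: line < 5 → 3363
call_id=12: ELSE → 4318
call_id=13: ELSE → 5798
call_id=14: line < 5 → 1630

9285, 1557, 5470, 5454, 5272, 5360, 3363, 4318, 5798, 1630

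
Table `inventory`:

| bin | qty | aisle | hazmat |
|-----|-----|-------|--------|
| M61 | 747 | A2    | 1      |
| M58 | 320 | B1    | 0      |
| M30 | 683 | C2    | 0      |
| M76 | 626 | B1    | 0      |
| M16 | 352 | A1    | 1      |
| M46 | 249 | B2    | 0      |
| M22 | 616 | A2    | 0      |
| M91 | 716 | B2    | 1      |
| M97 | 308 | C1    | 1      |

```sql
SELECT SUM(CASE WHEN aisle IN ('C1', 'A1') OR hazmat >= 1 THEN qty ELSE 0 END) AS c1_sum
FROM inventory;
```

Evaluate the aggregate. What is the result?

bin=M61: ✓ → 747
bin=M58: ✗
bin=M30: ✗
bin=M76: ✗
bin=M16: ✓ → 352
bin=M46: ✗
bin=M22: ✗
bin=M91: ✓ → 716
bin=M97: ✓ → 308
c1_sum = 747 + 352 + 716 + 308 = 2123

2123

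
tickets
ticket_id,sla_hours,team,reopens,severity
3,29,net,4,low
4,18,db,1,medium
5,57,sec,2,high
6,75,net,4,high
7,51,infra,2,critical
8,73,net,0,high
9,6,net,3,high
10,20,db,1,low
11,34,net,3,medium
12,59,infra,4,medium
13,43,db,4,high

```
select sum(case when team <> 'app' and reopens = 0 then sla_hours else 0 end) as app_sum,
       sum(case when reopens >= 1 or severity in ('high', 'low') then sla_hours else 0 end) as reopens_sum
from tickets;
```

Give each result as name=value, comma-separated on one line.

[app_sum: team <> 'app' and reopens = 0]
ticket_id=3: ✗
ticket_id=4: ✗
ticket_id=5: ✗
ticket_id=6: ✗
ticket_id=7: ✗
ticket_id=8: ✓ → 73
ticket_id=9: ✗
ticket_id=10: ✗
ticket_id=11: ✗
ticket_id=12: ✗
ticket_id=13: ✗
app_sum = 73
—
[reopens_sum: reopens >= 1 or severity in ('high', 'low')]
ticket_id=3: ✓ → 29
ticket_id=4: ✓ → 18
ticket_id=5: ✓ → 57
ticket_id=6: ✓ → 75
ticket_id=7: ✓ → 51
ticket_id=8: ✓ → 73
ticket_id=9: ✓ → 6
ticket_id=10: ✓ → 20
ticket_id=11: ✓ → 34
ticket_id=12: ✓ → 59
ticket_id=13: ✓ → 43
reopens_sum = 29 + 18 + 57 + 75 + 51 + 73 + 6 + 20 + 34 + 59 + 43 = 465

app_sum=73, reopens_sum=465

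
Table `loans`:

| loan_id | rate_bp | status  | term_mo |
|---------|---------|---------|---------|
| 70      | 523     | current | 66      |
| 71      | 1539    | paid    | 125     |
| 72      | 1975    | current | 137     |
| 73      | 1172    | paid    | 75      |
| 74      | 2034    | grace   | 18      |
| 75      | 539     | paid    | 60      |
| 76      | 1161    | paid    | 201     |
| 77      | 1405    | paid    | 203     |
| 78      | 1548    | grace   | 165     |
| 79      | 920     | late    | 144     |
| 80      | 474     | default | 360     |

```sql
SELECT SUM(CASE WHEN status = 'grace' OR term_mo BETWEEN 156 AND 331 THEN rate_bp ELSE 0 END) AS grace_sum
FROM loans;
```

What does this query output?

loan_id=70: ✗
loan_id=71: ✗
loan_id=72: ✗
loan_id=73: ✗
loan_id=74: ✓ → 2034
loan_id=75: ✗
loan_id=76: ✓ → 1161
loan_id=77: ✓ → 1405
loan_id=78: ✓ → 1548
loan_id=79: ✗
loan_id=80: ✗
grace_sum = 2034 + 1161 + 1405 + 1548 = 6148

6148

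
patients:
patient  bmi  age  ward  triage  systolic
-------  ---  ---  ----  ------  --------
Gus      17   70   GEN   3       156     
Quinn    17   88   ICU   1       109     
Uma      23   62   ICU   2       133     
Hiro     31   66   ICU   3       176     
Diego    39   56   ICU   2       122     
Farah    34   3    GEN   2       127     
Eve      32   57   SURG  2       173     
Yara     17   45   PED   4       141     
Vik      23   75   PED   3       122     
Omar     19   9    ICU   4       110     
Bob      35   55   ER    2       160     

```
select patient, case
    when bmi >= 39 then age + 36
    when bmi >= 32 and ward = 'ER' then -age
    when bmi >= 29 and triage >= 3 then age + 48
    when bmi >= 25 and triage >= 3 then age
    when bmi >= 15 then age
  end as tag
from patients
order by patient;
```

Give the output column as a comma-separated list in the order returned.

patient=Bob: bmi >= 32 and ward = 'ER' → -55
patient=Diego: bmi >= 39 → 92
patient=Eve: bmi >= 15 → 57
patient=Farah: bmi >= 15 → 3
patient=Gus: bmi >= 15 → 70
patient=Hiro: bmi >= 29 and triage >= 3 → 114
patient=Omar: bmi >= 15 → 9
patient=Quinn: bmi >= 15 → 88
patient=Uma: bmi >= 15 → 62
patient=Vik: bmi >= 15 → 75
patient=Yara: bmi >= 15 → 45

-55, 92, 57, 3, 70, 114, 9, 88, 62, 75, 45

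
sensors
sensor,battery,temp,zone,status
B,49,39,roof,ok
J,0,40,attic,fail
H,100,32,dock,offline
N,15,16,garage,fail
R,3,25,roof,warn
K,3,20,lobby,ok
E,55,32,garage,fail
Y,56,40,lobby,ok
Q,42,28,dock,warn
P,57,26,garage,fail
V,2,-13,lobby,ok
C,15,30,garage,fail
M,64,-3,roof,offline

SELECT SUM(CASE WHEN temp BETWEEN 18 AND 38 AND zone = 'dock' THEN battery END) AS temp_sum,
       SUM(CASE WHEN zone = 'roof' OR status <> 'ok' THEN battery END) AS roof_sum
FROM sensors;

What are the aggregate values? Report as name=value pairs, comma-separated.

temp_sum=142, roof_sum=400

[temp_sum: temp BETWEEN 18 AND 38 AND zone = 'dock']
sensor=B: ✗
sensor=J: ✗
sensor=H: ✓ → 100
sensor=N: ✗
sensor=R: ✗
sensor=K: ✗
sensor=E: ✗
sensor=Y: ✗
sensor=Q: ✓ → 42
sensor=P: ✗
sensor=V: ✗
sensor=C: ✗
sensor=M: ✗
temp_sum = 100 + 42 = 142
—
[roof_sum: zone = 'roof' OR status <> 'ok']
sensor=B: ✓ → 49
sensor=J: ✓ → 0
sensor=H: ✓ → 100
sensor=N: ✓ → 15
sensor=R: ✓ → 3
sensor=K: ✗
sensor=E: ✓ → 55
sensor=Y: ✗
sensor=Q: ✓ → 42
sensor=P: ✓ → 57
sensor=V: ✗
sensor=C: ✓ → 15
sensor=M: ✓ → 64
roof_sum = 49 + 100 + 15 + 3 + 55 + 42 + 57 + 15 + 64 = 400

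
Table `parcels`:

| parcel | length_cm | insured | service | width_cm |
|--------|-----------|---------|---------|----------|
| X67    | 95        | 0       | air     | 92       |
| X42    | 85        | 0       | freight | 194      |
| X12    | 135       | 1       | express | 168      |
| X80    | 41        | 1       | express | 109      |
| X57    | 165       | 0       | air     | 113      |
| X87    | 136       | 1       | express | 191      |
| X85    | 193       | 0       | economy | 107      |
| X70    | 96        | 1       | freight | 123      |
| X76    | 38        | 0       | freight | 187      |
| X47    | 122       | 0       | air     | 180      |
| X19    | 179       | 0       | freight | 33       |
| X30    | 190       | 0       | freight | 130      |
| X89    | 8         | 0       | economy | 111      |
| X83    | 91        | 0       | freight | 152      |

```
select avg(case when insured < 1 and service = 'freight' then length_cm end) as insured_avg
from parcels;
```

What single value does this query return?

116.6

parcel=X67: ✗
parcel=X42: ✓ → 85
parcel=X12: ✗
parcel=X80: ✗
parcel=X57: ✗
parcel=X87: ✗
parcel=X85: ✗
parcel=X70: ✗
parcel=X76: ✓ → 38
parcel=X47: ✗
parcel=X19: ✓ → 179
parcel=X30: ✓ → 190
parcel=X89: ✗
parcel=X83: ✓ → 91
insured_avg = (85 + 38 + 179 + 190 + 91) / 5 = 116.6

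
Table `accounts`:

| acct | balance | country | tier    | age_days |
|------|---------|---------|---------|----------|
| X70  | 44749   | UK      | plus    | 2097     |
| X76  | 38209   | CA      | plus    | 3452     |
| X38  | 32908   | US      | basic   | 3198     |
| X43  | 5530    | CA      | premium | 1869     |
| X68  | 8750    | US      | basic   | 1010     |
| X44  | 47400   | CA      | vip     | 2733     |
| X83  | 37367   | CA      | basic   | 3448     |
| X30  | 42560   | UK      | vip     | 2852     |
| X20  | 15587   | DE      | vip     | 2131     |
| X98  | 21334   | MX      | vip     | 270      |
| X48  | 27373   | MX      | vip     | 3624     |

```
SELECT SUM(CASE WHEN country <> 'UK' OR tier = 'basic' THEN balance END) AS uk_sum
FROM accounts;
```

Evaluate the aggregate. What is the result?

234458

acct=X70: ✗
acct=X76: ✓ → 38209
acct=X38: ✓ → 32908
acct=X43: ✓ → 5530
acct=X68: ✓ → 8750
acct=X44: ✓ → 47400
acct=X83: ✓ → 37367
acct=X30: ✗
acct=X20: ✓ → 15587
acct=X98: ✓ → 21334
acct=X48: ✓ → 27373
uk_sum = 38209 + 32908 + 5530 + 8750 + 47400 + 37367 + 15587 + 21334 + 27373 = 234458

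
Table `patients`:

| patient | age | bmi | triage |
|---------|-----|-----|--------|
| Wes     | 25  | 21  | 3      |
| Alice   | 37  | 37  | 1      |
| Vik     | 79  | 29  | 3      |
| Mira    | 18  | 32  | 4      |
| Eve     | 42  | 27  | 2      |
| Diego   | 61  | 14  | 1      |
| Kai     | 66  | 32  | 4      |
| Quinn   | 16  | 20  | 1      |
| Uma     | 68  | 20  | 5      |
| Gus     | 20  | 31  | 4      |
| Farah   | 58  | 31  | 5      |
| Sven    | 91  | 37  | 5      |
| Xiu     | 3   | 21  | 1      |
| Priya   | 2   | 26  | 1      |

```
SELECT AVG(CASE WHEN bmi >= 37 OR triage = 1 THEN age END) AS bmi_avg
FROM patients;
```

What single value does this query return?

patient=Wes: ✗
patient=Alice: ✓ → 37
patient=Vik: ✗
patient=Mira: ✗
patient=Eve: ✗
patient=Diego: ✓ → 61
patient=Kai: ✗
patient=Quinn: ✓ → 16
patient=Uma: ✗
patient=Gus: ✗
patient=Farah: ✗
patient=Sven: ✓ → 91
patient=Xiu: ✓ → 3
patient=Priya: ✓ → 2
bmi_avg = (37 + 61 + 16 + 91 + 3 + 2) / 6 = 35

35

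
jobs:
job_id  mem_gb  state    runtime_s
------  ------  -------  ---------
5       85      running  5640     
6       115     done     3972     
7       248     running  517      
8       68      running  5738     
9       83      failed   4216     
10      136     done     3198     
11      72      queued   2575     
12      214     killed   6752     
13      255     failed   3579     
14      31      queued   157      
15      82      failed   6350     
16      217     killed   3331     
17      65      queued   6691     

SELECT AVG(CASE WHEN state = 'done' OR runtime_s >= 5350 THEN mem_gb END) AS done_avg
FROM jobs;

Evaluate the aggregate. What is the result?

109.2857142857

job_id=5: ✓ → 85
job_id=6: ✓ → 115
job_id=7: ✗
job_id=8: ✓ → 68
job_id=9: ✗
job_id=10: ✓ → 136
job_id=11: ✗
job_id=12: ✓ → 214
job_id=13: ✗
job_id=14: ✗
job_id=15: ✓ → 82
job_id=16: ✗
job_id=17: ✓ → 65
done_avg = (85 + 115 + 68 + 136 + 214 + 82 + 65) / 7 = 109.2857142857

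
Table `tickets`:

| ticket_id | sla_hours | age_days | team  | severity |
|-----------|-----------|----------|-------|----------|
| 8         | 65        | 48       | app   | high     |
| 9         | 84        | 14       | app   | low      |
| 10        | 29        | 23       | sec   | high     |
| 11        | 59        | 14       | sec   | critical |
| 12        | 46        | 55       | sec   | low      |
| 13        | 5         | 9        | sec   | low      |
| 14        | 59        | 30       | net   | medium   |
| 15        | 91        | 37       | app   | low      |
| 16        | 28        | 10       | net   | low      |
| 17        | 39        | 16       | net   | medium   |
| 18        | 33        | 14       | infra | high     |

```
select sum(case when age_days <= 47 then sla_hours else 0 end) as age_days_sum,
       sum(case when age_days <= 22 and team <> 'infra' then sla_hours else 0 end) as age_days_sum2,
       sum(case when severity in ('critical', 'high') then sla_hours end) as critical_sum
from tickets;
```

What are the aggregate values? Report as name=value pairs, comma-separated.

[age_days_sum: age_days <= 47]
ticket_id=8: ✗
ticket_id=9: ✓ → 84
ticket_id=10: ✓ → 29
ticket_id=11: ✓ → 59
ticket_id=12: ✗
ticket_id=13: ✓ → 5
ticket_id=14: ✓ → 59
ticket_id=15: ✓ → 91
ticket_id=16: ✓ → 28
ticket_id=17: ✓ → 39
ticket_id=18: ✓ → 33
age_days_sum = 84 + 29 + 59 + 5 + 59 + 91 + 28 + 39 + 33 = 427
—
[age_days_sum2: age_days <= 22 and team <> 'infra']
ticket_id=8: ✗
ticket_id=9: ✓ → 84
ticket_id=10: ✗
ticket_id=11: ✓ → 59
ticket_id=12: ✗
ticket_id=13: ✓ → 5
ticket_id=14: ✗
ticket_id=15: ✗
ticket_id=16: ✓ → 28
ticket_id=17: ✓ → 39
ticket_id=18: ✗
age_days_sum2 = 84 + 59 + 5 + 28 + 39 = 215
—
[critical_sum: severity in ('critical', 'high')]
ticket_id=8: ✓ → 65
ticket_id=9: ✗
ticket_id=10: ✓ → 29
ticket_id=11: ✓ → 59
ticket_id=12: ✗
ticket_id=13: ✗
ticket_id=14: ✗
ticket_id=15: ✗
ticket_id=16: ✗
ticket_id=17: ✗
ticket_id=18: ✓ → 33
critical_sum = 65 + 29 + 59 + 33 = 186

age_days_sum=427, age_days_sum2=215, critical_sum=186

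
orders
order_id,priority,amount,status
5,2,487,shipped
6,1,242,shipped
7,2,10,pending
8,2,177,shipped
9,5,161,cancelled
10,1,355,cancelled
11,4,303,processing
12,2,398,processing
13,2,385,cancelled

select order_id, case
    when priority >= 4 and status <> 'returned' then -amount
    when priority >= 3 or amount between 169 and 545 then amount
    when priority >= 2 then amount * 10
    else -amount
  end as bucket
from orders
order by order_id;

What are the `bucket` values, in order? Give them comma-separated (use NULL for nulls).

order_id=5: priority >= 3 or amount between 169 and 545 → 487
order_id=6: priority >= 3 or amount between 169 and 545 → 242
order_id=7: priority >= 2 → 100
order_id=8: priority >= 3 or amount between 169 and 545 → 177
order_id=9: priority >= 4 and status <> 'returned' → -161
order_id=10: priority >= 3 or amount between 169 and 545 → 355
order_id=11: priority >= 4 and status <> 'returned' → -303
order_id=12: priority >= 3 or amount between 169 and 545 → 398
order_id=13: priority >= 3 or amount between 169 and 545 → 385

487, 242, 100, 177, -161, 355, -303, 398, 385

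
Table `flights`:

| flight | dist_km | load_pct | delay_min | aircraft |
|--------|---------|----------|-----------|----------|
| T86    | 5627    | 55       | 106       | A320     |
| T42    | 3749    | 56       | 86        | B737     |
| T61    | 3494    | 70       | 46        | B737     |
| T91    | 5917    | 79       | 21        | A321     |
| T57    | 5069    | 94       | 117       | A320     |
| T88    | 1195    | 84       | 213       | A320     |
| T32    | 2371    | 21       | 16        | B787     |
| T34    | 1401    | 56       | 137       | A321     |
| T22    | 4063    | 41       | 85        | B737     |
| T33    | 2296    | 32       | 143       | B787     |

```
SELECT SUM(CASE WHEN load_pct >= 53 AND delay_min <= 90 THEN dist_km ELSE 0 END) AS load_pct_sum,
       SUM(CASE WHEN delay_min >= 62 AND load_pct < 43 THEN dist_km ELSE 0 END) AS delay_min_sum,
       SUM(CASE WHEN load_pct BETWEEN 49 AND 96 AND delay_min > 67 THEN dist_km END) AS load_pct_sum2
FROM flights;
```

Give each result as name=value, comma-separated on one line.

load_pct_sum=13160, delay_min_sum=6359, load_pct_sum2=17041

[load_pct_sum: load_pct >= 53 AND delay_min <= 90]
flight=T86: ✗
flight=T42: ✓ → 3749
flight=T61: ✓ → 3494
flight=T91: ✓ → 5917
flight=T57: ✗
flight=T88: ✗
flight=T32: ✗
flight=T34: ✗
flight=T22: ✗
flight=T33: ✗
load_pct_sum = 3749 + 3494 + 5917 = 13160
—
[delay_min_sum: delay_min >= 62 AND load_pct < 43]
flight=T86: ✗
flight=T42: ✗
flight=T61: ✗
flight=T91: ✗
flight=T57: ✗
flight=T88: ✗
flight=T32: ✗
flight=T34: ✗
flight=T22: ✓ → 4063
flight=T33: ✓ → 2296
delay_min_sum = 4063 + 2296 = 6359
—
[load_pct_sum2: load_pct BETWEEN 49 AND 96 AND delay_min > 67]
flight=T86: ✓ → 5627
flight=T42: ✓ → 3749
flight=T61: ✗
flight=T91: ✗
flight=T57: ✓ → 5069
flight=T88: ✓ → 1195
flight=T32: ✗
flight=T34: ✓ → 1401
flight=T22: ✗
flight=T33: ✗
load_pct_sum2 = 5627 + 3749 + 5069 + 1195 + 1401 = 17041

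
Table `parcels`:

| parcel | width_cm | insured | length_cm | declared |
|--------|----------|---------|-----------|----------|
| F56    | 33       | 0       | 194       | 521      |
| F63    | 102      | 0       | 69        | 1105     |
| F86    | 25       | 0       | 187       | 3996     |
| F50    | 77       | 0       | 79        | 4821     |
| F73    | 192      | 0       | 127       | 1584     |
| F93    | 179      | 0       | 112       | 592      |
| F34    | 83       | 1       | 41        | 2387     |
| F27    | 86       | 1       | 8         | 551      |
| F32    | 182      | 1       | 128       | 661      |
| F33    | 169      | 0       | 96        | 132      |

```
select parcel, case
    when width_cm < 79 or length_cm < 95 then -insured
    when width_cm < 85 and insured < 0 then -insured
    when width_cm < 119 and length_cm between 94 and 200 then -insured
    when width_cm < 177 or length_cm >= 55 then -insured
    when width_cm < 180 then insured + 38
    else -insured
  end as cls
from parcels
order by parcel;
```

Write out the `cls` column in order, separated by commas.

-1, -1, 0, -1, 0, 0, 0, 0, 0, 0

parcel=F27: width_cm < 79 or length_cm < 95 → -1
parcel=F32: width_cm < 177 or length_cm >= 55 → -1
parcel=F33: width_cm < 177 or length_cm >= 55 → 0
parcel=F34: width_cm < 79 or length_cm < 95 → -1
parcel=F50: width_cm < 79 or length_cm < 95 → 0
parcel=F56: width_cm < 79 or length_cm < 95 → 0
parcel=F63: width_cm < 79 or length_cm < 95 → 0
parcel=F73: width_cm < 177 or length_cm >= 55 → 0
parcel=F86: width_cm < 79 or length_cm < 95 → 0
parcel=F93: width_cm < 177 or length_cm >= 55 → 0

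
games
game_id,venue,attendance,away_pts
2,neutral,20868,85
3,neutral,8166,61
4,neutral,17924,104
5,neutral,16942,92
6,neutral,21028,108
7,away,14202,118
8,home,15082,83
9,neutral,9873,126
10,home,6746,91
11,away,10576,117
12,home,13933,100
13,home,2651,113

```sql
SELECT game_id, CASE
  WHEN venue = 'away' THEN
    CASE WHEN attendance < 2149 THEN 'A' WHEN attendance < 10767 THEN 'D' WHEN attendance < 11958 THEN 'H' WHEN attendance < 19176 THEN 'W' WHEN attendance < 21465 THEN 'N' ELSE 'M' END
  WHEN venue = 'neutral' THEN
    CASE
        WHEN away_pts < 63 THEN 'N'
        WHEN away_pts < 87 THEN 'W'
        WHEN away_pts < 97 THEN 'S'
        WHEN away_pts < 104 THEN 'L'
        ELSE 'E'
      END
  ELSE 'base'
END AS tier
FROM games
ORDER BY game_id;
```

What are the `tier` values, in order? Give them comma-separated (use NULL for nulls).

W, N, E, S, E, W, base, E, base, D, base, base

game_id=2: venue='neutral' → inner[away_pts < 87] → W
game_id=3: venue='neutral' → inner[away_pts < 63] → N
game_id=4: venue='neutral' → inner[ELSE] → E
game_id=5: venue='neutral' → inner[away_pts < 97] → S
game_id=6: venue='neutral' → inner[ELSE] → E
game_id=7: venue='away' → inner[attendance < 19176] → W
game_id=8: venue='home' → outer ELSE → base
game_id=9: venue='neutral' → inner[ELSE] → E
game_id=10: venue='home' → outer ELSE → base
game_id=11: venue='away' → inner[attendance < 10767] → D
game_id=12: venue='home' → outer ELSE → base
game_id=13: venue='home' → outer ELSE → base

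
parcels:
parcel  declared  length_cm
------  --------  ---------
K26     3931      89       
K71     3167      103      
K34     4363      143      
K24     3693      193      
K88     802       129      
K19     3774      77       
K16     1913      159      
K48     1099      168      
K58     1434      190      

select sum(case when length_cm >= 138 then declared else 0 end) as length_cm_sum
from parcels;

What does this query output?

12502

parcel=K26: ✗
parcel=K71: ✗
parcel=K34: ✓ → 4363
parcel=K24: ✓ → 3693
parcel=K88: ✗
parcel=K19: ✗
parcel=K16: ✓ → 1913
parcel=K48: ✓ → 1099
parcel=K58: ✓ → 1434
length_cm_sum = 4363 + 3693 + 1913 + 1099 + 1434 = 12502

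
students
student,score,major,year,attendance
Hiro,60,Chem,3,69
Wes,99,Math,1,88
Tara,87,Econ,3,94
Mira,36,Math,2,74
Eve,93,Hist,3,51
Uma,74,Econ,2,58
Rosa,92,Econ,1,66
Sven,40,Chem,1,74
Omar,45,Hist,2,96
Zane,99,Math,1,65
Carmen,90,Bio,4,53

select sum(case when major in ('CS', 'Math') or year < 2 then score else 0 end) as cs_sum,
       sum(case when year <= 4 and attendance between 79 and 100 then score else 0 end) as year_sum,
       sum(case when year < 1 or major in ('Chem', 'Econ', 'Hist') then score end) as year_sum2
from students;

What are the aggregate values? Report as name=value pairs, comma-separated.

[cs_sum: major in ('CS', 'Math') or year < 2]
student=Hiro: ✗
student=Wes: ✓ → 99
student=Tara: ✗
student=Mira: ✓ → 36
student=Eve: ✗
student=Uma: ✗
student=Rosa: ✓ → 92
student=Sven: ✓ → 40
student=Omar: ✗
student=Zane: ✓ → 99
student=Carmen: ✗
cs_sum = 99 + 36 + 92 + 40 + 99 = 366
—
[year_sum: year <= 4 and attendance between 79 and 100]
student=Hiro: ✗
student=Wes: ✓ → 99
student=Tara: ✓ → 87
student=Mira: ✗
student=Eve: ✗
student=Uma: ✗
student=Rosa: ✗
student=Sven: ✗
student=Omar: ✓ → 45
student=Zane: ✗
student=Carmen: ✗
year_sum = 99 + 87 + 45 = 231
—
[year_sum2: year < 1 or major in ('Chem', 'Econ', 'Hist')]
student=Hiro: ✓ → 60
student=Wes: ✗
student=Tara: ✓ → 87
student=Mira: ✗
student=Eve: ✓ → 93
student=Uma: ✓ → 74
student=Rosa: ✓ → 92
student=Sven: ✓ → 40
student=Omar: ✓ → 45
student=Zane: ✗
student=Carmen: ✗
year_sum2 = 60 + 87 + 93 + 74 + 92 + 40 + 45 = 491

cs_sum=366, year_sum=231, year_sum2=491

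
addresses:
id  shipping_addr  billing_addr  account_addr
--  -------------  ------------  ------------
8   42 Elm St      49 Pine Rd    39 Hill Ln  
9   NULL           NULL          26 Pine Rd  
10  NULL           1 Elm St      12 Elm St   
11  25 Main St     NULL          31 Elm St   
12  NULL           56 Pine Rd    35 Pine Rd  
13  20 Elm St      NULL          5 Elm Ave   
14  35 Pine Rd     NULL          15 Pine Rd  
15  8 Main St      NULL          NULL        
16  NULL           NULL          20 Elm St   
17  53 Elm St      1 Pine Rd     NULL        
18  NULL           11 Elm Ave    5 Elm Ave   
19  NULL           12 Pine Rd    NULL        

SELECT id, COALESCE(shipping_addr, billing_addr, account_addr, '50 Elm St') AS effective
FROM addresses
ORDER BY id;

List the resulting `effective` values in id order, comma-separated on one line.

42 Elm St, 26 Pine Rd, 1 Elm St, 25 Main St, 56 Pine Rd, 20 Elm St, 35 Pine Rd, 8 Main St, 20 Elm St, 53 Elm St, 11 Elm Ave, 12 Pine Rd

id=8: shipping_addr=42 Elm St → 42 Elm St
id=9: shipping_addr=NULL, billing_addr=NULL, account_addr=26 Pine Rd → 26 Pine Rd
id=10: shipping_addr=NULL, billing_addr=1 Elm St → 1 Elm St
id=11: shipping_addr=25 Main St → 25 Main St
id=12: shipping_addr=NULL, billing_addr=56 Pine Rd → 56 Pine Rd
id=13: shipping_addr=20 Elm St → 20 Elm St
id=14: shipping_addr=35 Pine Rd → 35 Pine Rd
id=15: shipping_addr=8 Main St → 8 Main St
id=16: shipping_addr=NULL, billing_addr=NULL, account_addr=20 Elm St → 20 Elm St
id=17: shipping_addr=53 Elm St → 53 Elm St
id=18: shipping_addr=NULL, billing_addr=11 Elm Ave → 11 Elm Ave
id=19: shipping_addr=NULL, billing_addr=12 Pine Rd → 12 Pine Rd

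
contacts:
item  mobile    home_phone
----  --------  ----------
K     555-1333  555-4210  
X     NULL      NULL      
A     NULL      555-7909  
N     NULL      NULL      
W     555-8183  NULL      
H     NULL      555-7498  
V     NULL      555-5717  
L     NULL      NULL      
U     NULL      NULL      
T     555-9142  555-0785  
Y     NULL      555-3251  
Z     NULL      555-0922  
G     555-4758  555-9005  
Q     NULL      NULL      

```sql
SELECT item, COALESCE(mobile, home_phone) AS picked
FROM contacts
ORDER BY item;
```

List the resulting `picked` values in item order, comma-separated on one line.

item=A: mobile=NULL, home_phone=555-7909 → 555-7909
item=G: mobile=555-4758 → 555-4758
item=H: mobile=NULL, home_phone=555-7498 → 555-7498
item=K: mobile=555-1333 → 555-1333
item=L: mobile=NULL, home_phone=NULL (all NULL) → NULL
item=N: mobile=NULL, home_phone=NULL (all NULL) → NULL
item=Q: mobile=NULL, home_phone=NULL (all NULL) → NULL
item=T: mobile=555-9142 → 555-9142
item=U: mobile=NULL, home_phone=NULL (all NULL) → NULL
item=V: mobile=NULL, home_phone=555-5717 → 555-5717
item=W: mobile=555-8183 → 555-8183
item=X: mobile=NULL, home_phone=NULL (all NULL) → NULL
item=Y: mobile=NULL, home_phone=555-3251 → 555-3251
item=Z: mobile=NULL, home_phone=555-0922 → 555-0922

555-7909, 555-4758, 555-7498, 555-1333, NULL, NULL, NULL, 555-9142, NULL, 555-5717, 555-8183, NULL, 555-3251, 555-0922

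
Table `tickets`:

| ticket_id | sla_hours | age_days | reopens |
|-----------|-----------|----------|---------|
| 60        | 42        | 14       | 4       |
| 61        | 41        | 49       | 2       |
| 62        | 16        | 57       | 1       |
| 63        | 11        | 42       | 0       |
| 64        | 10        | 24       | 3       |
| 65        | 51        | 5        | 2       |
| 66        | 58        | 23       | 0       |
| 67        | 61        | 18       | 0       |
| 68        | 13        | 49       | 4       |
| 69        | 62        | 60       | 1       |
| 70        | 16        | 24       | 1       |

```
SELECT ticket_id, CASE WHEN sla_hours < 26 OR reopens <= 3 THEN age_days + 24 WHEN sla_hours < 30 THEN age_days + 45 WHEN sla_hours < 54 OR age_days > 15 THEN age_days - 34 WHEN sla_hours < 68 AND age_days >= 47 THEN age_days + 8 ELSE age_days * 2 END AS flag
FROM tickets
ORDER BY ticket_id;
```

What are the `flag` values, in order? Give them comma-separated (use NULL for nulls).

-20, 73, 81, 66, 48, 29, 47, 42, 73, 84, 48

ticket_id=60: sla_hours < 54 OR age_days > 15 → -20
ticket_id=61: sla_hours < 26 OR reopens <= 3 → 73
ticket_id=62: sla_hours < 26 OR reopens <= 3 → 81
ticket_id=63: sla_hours < 26 OR reopens <= 3 → 66
ticket_id=64: sla_hours < 26 OR reopens <= 3 → 48
ticket_id=65: sla_hours < 26 OR reopens <= 3 → 29
ticket_id=66: sla_hours < 26 OR reopens <= 3 → 47
ticket_id=67: sla_hours < 26 OR reopens <= 3 → 42
ticket_id=68: sla_hours < 26 OR reopens <= 3 → 73
ticket_id=69: sla_hours < 26 OR reopens <= 3 → 84
ticket_id=70: sla_hours < 26 OR reopens <= 3 → 48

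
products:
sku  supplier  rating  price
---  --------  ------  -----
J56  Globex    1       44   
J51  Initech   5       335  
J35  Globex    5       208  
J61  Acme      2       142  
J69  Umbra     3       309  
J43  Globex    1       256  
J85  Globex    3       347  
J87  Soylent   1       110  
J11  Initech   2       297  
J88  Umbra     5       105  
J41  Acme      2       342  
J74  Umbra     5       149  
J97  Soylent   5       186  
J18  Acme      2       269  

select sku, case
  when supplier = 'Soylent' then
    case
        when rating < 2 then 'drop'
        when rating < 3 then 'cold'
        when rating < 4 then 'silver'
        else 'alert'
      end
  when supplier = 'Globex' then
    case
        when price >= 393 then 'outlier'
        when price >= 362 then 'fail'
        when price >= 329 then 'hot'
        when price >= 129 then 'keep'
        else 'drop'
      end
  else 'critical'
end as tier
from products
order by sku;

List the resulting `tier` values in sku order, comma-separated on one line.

sku=J11: supplier='Initech' → outer ELSE → critical
sku=J18: supplier='Acme' → outer ELSE → critical
sku=J35: supplier='Globex' → inner[price >= 129] → keep
sku=J41: supplier='Acme' → outer ELSE → critical
sku=J43: supplier='Globex' → inner[price >= 129] → keep
sku=J51: supplier='Initech' → outer ELSE → critical
sku=J56: supplier='Globex' → inner[ELSE] → drop
sku=J61: supplier='Acme' → outer ELSE → critical
sku=J69: supplier='Umbra' → outer ELSE → critical
sku=J74: supplier='Umbra' → outer ELSE → critical
sku=J85: supplier='Globex' → inner[price >= 329] → hot
sku=J87: supplier='Soylent' → inner[rating < 2] → drop
sku=J88: supplier='Umbra' → outer ELSE → critical
sku=J97: supplier='Soylent' → inner[ELSE] → alert

critical, critical, keep, critical, keep, critical, drop, critical, critical, critical, hot, drop, critical, alert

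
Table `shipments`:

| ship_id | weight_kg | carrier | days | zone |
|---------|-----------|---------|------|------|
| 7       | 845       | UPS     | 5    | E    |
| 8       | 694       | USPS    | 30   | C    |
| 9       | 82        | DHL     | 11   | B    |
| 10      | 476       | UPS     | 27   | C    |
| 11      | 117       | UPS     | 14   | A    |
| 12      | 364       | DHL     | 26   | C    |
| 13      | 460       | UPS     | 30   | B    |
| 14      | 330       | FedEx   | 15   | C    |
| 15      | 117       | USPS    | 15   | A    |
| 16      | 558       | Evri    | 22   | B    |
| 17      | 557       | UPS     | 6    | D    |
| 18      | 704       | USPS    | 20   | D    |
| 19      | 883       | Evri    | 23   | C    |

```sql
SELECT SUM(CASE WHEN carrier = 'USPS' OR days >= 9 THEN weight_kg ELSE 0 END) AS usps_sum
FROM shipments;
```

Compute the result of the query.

4785

ship_id=7: ✗
ship_id=8: ✓ → 694
ship_id=9: ✓ → 82
ship_id=10: ✓ → 476
ship_id=11: ✓ → 117
ship_id=12: ✓ → 364
ship_id=13: ✓ → 460
ship_id=14: ✓ → 330
ship_id=15: ✓ → 117
ship_id=16: ✓ → 558
ship_id=17: ✗
ship_id=18: ✓ → 704
ship_id=19: ✓ → 883
usps_sum = 694 + 82 + 476 + 117 + 364 + 460 + 330 + 117 + 558 + 704 + 883 = 4785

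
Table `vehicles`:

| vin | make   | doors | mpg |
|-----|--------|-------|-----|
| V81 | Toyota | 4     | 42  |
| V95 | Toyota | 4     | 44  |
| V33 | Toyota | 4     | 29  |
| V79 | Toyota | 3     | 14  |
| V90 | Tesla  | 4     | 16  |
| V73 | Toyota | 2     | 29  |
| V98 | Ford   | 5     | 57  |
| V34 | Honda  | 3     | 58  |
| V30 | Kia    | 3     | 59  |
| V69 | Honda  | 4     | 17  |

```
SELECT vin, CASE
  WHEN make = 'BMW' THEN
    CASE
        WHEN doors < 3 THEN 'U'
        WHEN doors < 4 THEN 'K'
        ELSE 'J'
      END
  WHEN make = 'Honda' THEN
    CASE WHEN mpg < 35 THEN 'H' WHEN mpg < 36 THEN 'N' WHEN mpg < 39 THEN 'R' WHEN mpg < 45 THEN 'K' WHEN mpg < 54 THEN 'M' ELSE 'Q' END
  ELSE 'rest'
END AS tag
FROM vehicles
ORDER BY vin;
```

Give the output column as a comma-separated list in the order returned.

rest, rest, Q, H, rest, rest, rest, rest, rest, rest

vin=V30: make='Kia' → outer ELSE → rest
vin=V33: make='Toyota' → outer ELSE → rest
vin=V34: make='Honda' → inner[ELSE] → Q
vin=V69: make='Honda' → inner[mpg < 35] → H
vin=V73: make='Toyota' → outer ELSE → rest
vin=V79: make='Toyota' → outer ELSE → rest
vin=V81: make='Toyota' → outer ELSE → rest
vin=V90: make='Tesla' → outer ELSE → rest
vin=V95: make='Toyota' → outer ELSE → rest
vin=V98: make='Ford' → outer ELSE → rest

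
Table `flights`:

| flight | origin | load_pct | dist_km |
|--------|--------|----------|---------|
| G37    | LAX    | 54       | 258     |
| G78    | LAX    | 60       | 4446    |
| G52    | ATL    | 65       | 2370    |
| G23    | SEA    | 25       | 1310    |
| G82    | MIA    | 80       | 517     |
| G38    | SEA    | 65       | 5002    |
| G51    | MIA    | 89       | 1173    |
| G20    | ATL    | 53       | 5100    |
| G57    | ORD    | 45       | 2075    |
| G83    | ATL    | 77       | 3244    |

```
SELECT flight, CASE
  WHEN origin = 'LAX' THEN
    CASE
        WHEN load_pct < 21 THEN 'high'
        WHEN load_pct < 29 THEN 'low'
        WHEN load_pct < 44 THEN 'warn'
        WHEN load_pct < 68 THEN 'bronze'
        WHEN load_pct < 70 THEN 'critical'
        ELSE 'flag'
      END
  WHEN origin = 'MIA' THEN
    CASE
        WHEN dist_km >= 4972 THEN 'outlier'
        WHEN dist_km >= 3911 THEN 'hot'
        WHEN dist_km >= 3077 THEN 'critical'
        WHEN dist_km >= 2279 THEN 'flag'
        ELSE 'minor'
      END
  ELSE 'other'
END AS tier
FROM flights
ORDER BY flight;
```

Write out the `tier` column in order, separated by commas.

flight=G20: origin='ATL' → outer ELSE → other
flight=G23: origin='SEA' → outer ELSE → other
flight=G37: origin='LAX' → inner[load_pct < 68] → bronze
flight=G38: origin='SEA' → outer ELSE → other
flight=G51: origin='MIA' → inner[ELSE] → minor
flight=G52: origin='ATL' → outer ELSE → other
flight=G57: origin='ORD' → outer ELSE → other
flight=G78: origin='LAX' → inner[load_pct < 68] → bronze
flight=G82: origin='MIA' → inner[ELSE] → minor
flight=G83: origin='ATL' → outer ELSE → other

other, other, bronze, other, minor, other, other, bronze, minor, other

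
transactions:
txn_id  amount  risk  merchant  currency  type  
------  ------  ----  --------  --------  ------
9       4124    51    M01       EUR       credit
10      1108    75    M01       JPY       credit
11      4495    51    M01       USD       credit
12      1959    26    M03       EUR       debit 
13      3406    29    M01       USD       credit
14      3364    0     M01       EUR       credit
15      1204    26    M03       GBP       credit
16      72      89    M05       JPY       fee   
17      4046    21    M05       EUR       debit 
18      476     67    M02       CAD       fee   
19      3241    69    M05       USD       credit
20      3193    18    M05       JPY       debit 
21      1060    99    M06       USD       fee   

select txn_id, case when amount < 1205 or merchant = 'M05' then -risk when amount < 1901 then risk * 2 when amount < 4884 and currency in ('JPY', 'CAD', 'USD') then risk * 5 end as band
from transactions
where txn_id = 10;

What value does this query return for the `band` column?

-75

txn_id = 10: amount=1108, risk=75, merchant=M01, currency=JPY, type=credit.
amount < 1205 or merchant = 'M05' → true → -75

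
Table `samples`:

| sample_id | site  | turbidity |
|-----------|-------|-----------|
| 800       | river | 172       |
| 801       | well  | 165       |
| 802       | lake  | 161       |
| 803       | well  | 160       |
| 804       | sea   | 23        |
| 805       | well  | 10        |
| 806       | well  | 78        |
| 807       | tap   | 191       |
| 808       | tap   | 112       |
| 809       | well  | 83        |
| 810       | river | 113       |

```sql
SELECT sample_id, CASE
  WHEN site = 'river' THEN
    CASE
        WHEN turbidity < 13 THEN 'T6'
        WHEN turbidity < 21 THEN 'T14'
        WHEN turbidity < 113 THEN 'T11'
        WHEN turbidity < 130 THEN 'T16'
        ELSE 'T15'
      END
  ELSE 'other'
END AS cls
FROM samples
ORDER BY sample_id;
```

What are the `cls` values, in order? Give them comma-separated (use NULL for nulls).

sample_id=800: site='river' → inner[ELSE] → T15
sample_id=801: site='well' → outer ELSE → other
sample_id=802: site='lake' → outer ELSE → other
sample_id=803: site='well' → outer ELSE → other
sample_id=804: site='sea' → outer ELSE → other
sample_id=805: site='well' → outer ELSE → other
sample_id=806: site='well' → outer ELSE → other
sample_id=807: site='tap' → outer ELSE → other
sample_id=808: site='tap' → outer ELSE → other
sample_id=809: site='well' → outer ELSE → other
sample_id=810: site='river' → inner[turbidity < 130] → T16

T15, other, other, other, other, other, other, other, other, other, T16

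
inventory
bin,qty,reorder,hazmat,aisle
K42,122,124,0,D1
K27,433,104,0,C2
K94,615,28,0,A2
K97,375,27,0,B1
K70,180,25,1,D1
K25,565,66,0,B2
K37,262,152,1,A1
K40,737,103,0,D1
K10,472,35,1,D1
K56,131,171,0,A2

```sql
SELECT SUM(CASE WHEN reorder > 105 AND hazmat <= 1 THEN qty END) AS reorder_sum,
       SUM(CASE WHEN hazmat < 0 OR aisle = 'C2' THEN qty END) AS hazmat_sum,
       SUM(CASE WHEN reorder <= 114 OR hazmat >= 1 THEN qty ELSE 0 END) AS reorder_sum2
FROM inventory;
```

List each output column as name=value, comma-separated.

reorder_sum=515, hazmat_sum=433, reorder_sum2=3639

[reorder_sum: reorder > 105 AND hazmat <= 1]
bin=K42: ✓ → 122
bin=K27: ✗
bin=K94: ✗
bin=K97: ✗
bin=K70: ✗
bin=K25: ✗
bin=K37: ✓ → 262
bin=K40: ✗
bin=K10: ✗
bin=K56: ✓ → 131
reorder_sum = 122 + 262 + 131 = 515
—
[hazmat_sum: hazmat < 0 OR aisle = 'C2']
bin=K42: ✗
bin=K27: ✓ → 433
bin=K94: ✗
bin=K97: ✗
bin=K70: ✗
bin=K25: ✗
bin=K37: ✗
bin=K40: ✗
bin=K10: ✗
bin=K56: ✗
hazmat_sum = 433
—
[reorder_sum2: reorder <= 114 OR hazmat >= 1]
bin=K42: ✗
bin=K27: ✓ → 433
bin=K94: ✓ → 615
bin=K97: ✓ → 375
bin=K70: ✓ → 180
bin=K25: ✓ → 565
bin=K37: ✓ → 262
bin=K40: ✓ → 737
bin=K10: ✓ → 472
bin=K56: ✗
reorder_sum2 = 433 + 615 + 375 + 180 + 565 + 262 + 737 + 472 = 3639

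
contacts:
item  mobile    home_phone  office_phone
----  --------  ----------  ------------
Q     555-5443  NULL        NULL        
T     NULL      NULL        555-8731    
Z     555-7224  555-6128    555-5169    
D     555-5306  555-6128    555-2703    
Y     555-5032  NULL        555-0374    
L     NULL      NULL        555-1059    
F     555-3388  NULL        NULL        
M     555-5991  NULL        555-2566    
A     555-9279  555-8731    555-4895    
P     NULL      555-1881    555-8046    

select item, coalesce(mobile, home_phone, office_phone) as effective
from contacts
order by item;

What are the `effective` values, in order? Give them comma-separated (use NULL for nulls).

555-9279, 555-5306, 555-3388, 555-1059, 555-5991, 555-1881, 555-5443, 555-8731, 555-5032, 555-7224

item=A: mobile=555-9279 → 555-9279
item=D: mobile=555-5306 → 555-5306
item=F: mobile=555-3388 → 555-3388
item=L: mobile=NULL, home_phone=NULL, office_phone=555-1059 → 555-1059
item=M: mobile=555-5991 → 555-5991
item=P: mobile=NULL, home_phone=555-1881 → 555-1881
item=Q: mobile=555-5443 → 555-5443
item=T: mobile=NULL, home_phone=NULL, office_phone=555-8731 → 555-8731
item=Y: mobile=555-5032 → 555-5032
item=Z: mobile=555-7224 → 555-7224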